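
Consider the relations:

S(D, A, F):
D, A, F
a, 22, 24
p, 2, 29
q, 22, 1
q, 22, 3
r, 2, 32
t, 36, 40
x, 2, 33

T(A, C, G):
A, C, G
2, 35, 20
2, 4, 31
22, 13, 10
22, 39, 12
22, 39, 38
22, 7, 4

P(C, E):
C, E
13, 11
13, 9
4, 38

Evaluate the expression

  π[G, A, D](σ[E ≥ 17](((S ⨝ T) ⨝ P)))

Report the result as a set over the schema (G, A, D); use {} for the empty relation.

{(31, 2, p), (31, 2, r), (31, 2, x)}

S ⋈ T (natural join on A): {(a, 22, 24, 13, 10), (a, 22, 24, 39, 12), (a, 22, 24, 39, 38), (a, 22, 24, 7, 4), (p, 2, 29, 35, 20), (p, 2, 29, 4, 31), (q, 22, 1, 13, 10), (q, 22, 1, 39, 12), (q, 22, 1, 39, 38), (q, 22, 1, 7, 4), (q, 22, 3, 13, 10), (q, 22, 3, 39, 12), (q, 22, 3, 39, 38), (q, 22, 3, 7, 4), (r, 2, 32, 35, 20), (r, 2, 32, 4, 31), (x, 2, 33, 35, 20), (x, 2, 33, 4, 31)}
(S ⨝ T) ⋈ P (natural join on C): {(a, 22, 24, 13, 10, 11), (a, 22, 24, 13, 10, 9), (p, 2, 29, 4, 31, 38), (q, 22, 1, 13, 10, 11), (q, 22, 1, 13, 10, 9), (q, 22, 3, 13, 10, 11), (q, 22, 3, 13, 10, 9), (r, 2, 32, 4, 31, 38), (x, 2, 33, 4, 31, 38)}
Filtering on E ≥ 17 leaves {(p, 2, 29, 4, 31, 38), (r, 2, 32, 4, 31, 38), (x, 2, 33, 4, 31, 38)}.
Projecting to G, A, D: {(31, 2, p), (31, 2, r), (31, 2, x)}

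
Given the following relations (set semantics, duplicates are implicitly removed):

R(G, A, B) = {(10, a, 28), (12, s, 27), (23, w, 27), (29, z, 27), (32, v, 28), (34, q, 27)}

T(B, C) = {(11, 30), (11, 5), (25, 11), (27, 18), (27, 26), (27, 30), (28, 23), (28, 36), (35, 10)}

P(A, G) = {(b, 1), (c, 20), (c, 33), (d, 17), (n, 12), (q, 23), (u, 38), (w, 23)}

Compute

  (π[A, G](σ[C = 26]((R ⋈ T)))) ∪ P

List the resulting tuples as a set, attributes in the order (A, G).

Joining R and T on B yields {(10, a, 28, 23), (10, a, 28, 36), (12, s, 27, 18), (12, s, 27, 26), (12, s, 27, 30), (23, w, 27, 18), (23, w, 27, 26), (23, w, 27, 30), (29, z, 27, 18), (29, z, 27, 26), (29, z, 27, 30), (32, v, 28, 23), (32, v, 28, 36), (34, q, 27, 18), (34, q, 27, 26), (34, q, 27, 30)}.
Selection C = 26: {(12, s, 27, 26), (23, w, 27, 26), (29, z, 27, 26), (34, q, 27, 26)}
π_{A, G} gives {(q, 34), (s, 12), (w, 23), (z, 29)}.
Set union of the two operands is {(b, 1), (c, 20), (c, 33), (d, 17), (n, 12), (q, 23), (q, 34), (s, 12), (u, 38), (w, 23), (z, 29)}.

{(b, 1), (c, 20), (c, 33), (d, 17), (n, 12), (q, 23), (q, 34), (s, 12), (u, 38), (w, 23), (z, 29)}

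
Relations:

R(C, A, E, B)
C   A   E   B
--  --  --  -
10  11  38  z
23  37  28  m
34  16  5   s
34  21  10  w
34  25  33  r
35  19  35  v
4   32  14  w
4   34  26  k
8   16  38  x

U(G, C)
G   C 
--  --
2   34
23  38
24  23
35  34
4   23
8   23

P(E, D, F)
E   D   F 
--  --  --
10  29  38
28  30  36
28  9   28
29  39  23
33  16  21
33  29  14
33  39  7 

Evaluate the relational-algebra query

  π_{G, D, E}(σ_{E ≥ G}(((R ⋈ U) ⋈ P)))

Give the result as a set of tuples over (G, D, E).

{(2, 16, 33), (2, 29, 10), (2, 29, 33), (2, 39, 33), (24, 30, 28), (24, 9, 28), (4, 30, 28), (4, 9, 28), (8, 30, 28), (8, 9, 28)}

Natural join on C: {(23, 37, 28, m, 24), (23, 37, 28, m, 4), (23, 37, 28, m, 8), (34, 16, 5, s, 2), (34, 16, 5, s, 35), (34, 21, 10, w, 2), (34, 21, 10, w, 35), (34, 25, 33, r, 2), (34, 25, 33, r, 35)}
Natural join on E: {(23, 37, 28, m, 24, 30, 36), (23, 37, 28, m, 24, 9, 28), (23, 37, 28, m, 4, 30, 36), (23, 37, 28, m, 4, 9, 28), (23, 37, 28, m, 8, 30, 36), (23, 37, 28, m, 8, 9, 28), (34, 21, 10, w, 2, 29, 38), (34, 21, 10, w, 35, 29, 38), (34, 25, 33, r, 2, 16, 21), (34, 25, 33, r, 2, 29, 14), (34, 25, 33, r, 2, 39, 7), (34, 25, 33, r, 35, 16, 21), (34, 25, 33, r, 35, 29, 14), (34, 25, 33, r, 35, 39, 7)}
Apply σ_{E ≥ G}; surviving tuples: {(23, 37, 28, m, 24, 30, 36), (23, 37, 28, m, 24, 9, 28), (23, 37, 28, m, 4, 30, 36), (23, 37, 28, m, 4, 9, 28), (23, 37, 28, m, 8, 30, 36), (23, 37, 28, m, 8, 9, 28), (34, 21, 10, w, 2, 29, 38), (34, 25, 33, r, 2, 16, 21), (34, 25, 33, r, 2, 29, 14), (34, 25, 33, r, 2, 39, 7)}
Keep only column(s) G, D, E: {(2, 16, 33), (2, 29, 10), (2, 29, 33), (2, 39, 33), (24, 30, 28), (24, 9, 28), (4, 30, 28), (4, 9, 28), (8, 30, 28), (8, 9, 28)}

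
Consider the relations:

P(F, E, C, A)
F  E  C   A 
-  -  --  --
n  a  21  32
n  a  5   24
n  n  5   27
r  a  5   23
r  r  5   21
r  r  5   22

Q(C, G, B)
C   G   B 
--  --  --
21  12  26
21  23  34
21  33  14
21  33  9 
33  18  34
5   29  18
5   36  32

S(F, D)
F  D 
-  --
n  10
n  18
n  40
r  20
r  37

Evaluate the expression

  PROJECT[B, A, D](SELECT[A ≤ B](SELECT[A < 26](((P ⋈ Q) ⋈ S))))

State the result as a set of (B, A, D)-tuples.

{(32, 21, 20), (32, 21, 37), (32, 22, 20), (32, 22, 37), (32, 23, 20), (32, 23, 37), (32, 24, 10), (32, 24, 18), (32, 24, 40)}

Natural join on C: {(n, a, 21, 32, 12, 26), (n, a, 21, 32, 23, 34), (n, a, 21, 32, 33, 14), (n, a, 21, 32, 33, 9), (n, a, 5, 24, 29, 18), (n, a, 5, 24, 36, 32), (n, n, 5, 27, 29, 18), (n, n, 5, 27, 36, 32), (r, a, 5, 23, 29, 18), (r, a, 5, 23, 36, 32), (r, r, 5, 21, 29, 18), (r, r, 5, 21, 36, 32), (r, r, 5, 22, 29, 18), (r, r, 5, 22, 36, 32)}
Natural join on F: {(n, a, 21, 32, 12, 26, 10), (n, a, 21, 32, 12, 26, 18), (n, a, 21, 32, 12, 26, 40), (n, a, 21, 32, 23, 34, 10), (n, a, 21, 32, 23, 34, 18), (n, a, 21, 32, 23, 34, 40), (n, a, 21, 32, 33, 14, 10), (n, a, 21, 32, 33, 14, 18), (n, a, 21, 32, 33, 14, 40), (n, a, 21, 32, 33, 9, 10), (n, a, 21, 32, 33, 9, 18), (n, a, 21, 32, 33, 9, 40), (n, a, 5, 24, 29, 18, 10), (n, a, 5, 24, 29, 18, 18), (n, a, 5, 24, 29, 18, 40), (n, a, 5, 24, 36, 32, 10), (n, a, 5, 24, 36, 32, 18), (n, a, 5, 24, 36, 32, 40), (n, n, 5, 27, 29, 18, 10), (n, n, 5, 27, 29, 18, 18), (n, n, 5, 27, 29, 18, 40), (n, n, 5, 27, 36, 32, 10), (n, n, 5, 27, 36, 32, 18), (n, n, 5, 27, 36, 32, 40), (r, a, 5, 23, 29, 18, 20), (r, a, 5, 23, 29, 18, 37), (r, a, 5, 23, 36, 32, 20), (r, a, 5, 23, 36, 32, 37), (r, r, 5, 21, 29, 18, 20), (r, r, 5, 21, 29, 18, 37), (r, r, 5, 21, 36, 32, 20), (r, r, 5, 21, 36, 32, 37), (r, r, 5, 22, 29, 18, 20), (r, r, 5, 22, 29, 18, 37), (r, r, 5, 22, 36, 32, 20), (r, r, 5, 22, 36, 32, 37)}
Apply σ_{A < 26}; surviving tuples: {(n, a, 5, 24, 29, 18, 10), (n, a, 5, 24, 29, 18, 18), (n, a, 5, 24, 29, 18, 40), (n, a, 5, 24, 36, 32, 10), (n, a, 5, 24, 36, 32, 18), (n, a, 5, 24, 36, 32, 40), (r, a, 5, 23, 29, 18, 20), (r, a, 5, 23, 29, 18, 37), (r, a, 5, 23, 36, 32, 20), (r, a, 5, 23, 36, 32, 37), (r, r, 5, 21, 29, 18, 20), (r, r, 5, 21, 29, 18, 37), (r, r, 5, 21, 36, 32, 20), (r, r, 5, 21, 36, 32, 37), (r, r, 5, 22, 29, 18, 20), (r, r, 5, 22, 29, 18, 37), (r, r, 5, 22, 36, 32, 20), (r, r, 5, 22, 36, 32, 37)}
Apply σ_{A ≤ B}; surviving tuples: {(n, a, 5, 24, 36, 32, 10), (n, a, 5, 24, 36, 32, 18), (n, a, 5, 24, 36, 32, 40), (r, a, 5, 23, 36, 32, 20), (r, a, 5, 23, 36, 32, 37), (r, r, 5, 21, 36, 32, 20), (r, r, 5, 21, 36, 32, 37), (r, r, 5, 22, 36, 32, 20), (r, r, 5, 22, 36, 32, 37)}
π_{B, A, D} gives {(32, 21, 20), (32, 21, 37), (32, 22, 20), (32, 22, 37), (32, 23, 20), (32, 23, 37), (32, 24, 10), (32, 24, 18), (32, 24, 40)}.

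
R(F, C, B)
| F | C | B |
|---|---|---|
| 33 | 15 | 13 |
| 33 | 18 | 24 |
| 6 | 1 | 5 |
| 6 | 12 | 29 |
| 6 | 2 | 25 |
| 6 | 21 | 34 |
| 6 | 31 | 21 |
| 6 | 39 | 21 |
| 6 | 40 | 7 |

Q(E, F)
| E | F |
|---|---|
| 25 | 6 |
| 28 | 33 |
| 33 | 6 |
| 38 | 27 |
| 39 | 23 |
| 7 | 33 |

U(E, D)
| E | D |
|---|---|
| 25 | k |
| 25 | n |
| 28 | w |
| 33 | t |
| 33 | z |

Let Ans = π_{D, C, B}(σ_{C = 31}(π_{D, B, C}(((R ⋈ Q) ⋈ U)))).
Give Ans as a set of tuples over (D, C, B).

Joining R and Q on F yields {(33, 15, 13, 28), (33, 15, 13, 7), (33, 18, 24, 28), (33, 18, 24, 7), (6, 1, 5, 25), (6, 1, 5, 33), (6, 12, 29, 25), (6, 12, 29, 33), (6, 2, 25, 25), (6, 2, 25, 33), (6, 21, 34, 25), (6, 21, 34, 33), (6, 31, 21, 25), (6, 31, 21, 33), (6, 39, 21, 25), (6, 39, 21, 33), (6, 40, 7, 25), (6, 40, 7, 33)}.
Joining (R ⋈ Q) and U on E yields {(33, 15, 13, 28, w), (33, 18, 24, 28, w), (6, 1, 5, 25, k), (6, 1, 5, 25, n), (6, 1, 5, 33, t), (6, 1, 5, 33, z), (6, 12, 29, 25, k), (6, 12, 29, 25, n), (6, 12, 29, 33, t), (6, 12, 29, 33, z), (6, 2, 25, 25, k), (6, 2, 25, 25, n), (6, 2, 25, 33, t), (6, 2, 25, 33, z), (6, 21, 34, 25, k), (6, 21, 34, 25, n), (6, 21, 34, 33, t), (6, 21, 34, 33, z), (6, 31, 21, 25, k), (6, 31, 21, 25, n), (6, 31, 21, 33, t), (6, 31, 21, 33, z), (6, 39, 21, 25, k), (6, 39, 21, 25, n), (6, 39, 21, 33, t), (6, 39, 21, 33, z), (6, 40, 7, 25, k), (6, 40, 7, 25, n), (6, 40, 7, 33, t), (6, 40, 7, 33, z)}.
π[D, B, C]: project onto (D, B, C) → {(k, 21, 31), (k, 21, 39), (k, 25, 2), (k, 29, 12), (k, 34, 21), (k, 5, 1), (k, 7, 40), (n, 21, 31), (n, 21, 39), (n, 25, 2), (n, 29, 12), (n, 34, 21), (n, 5, 1), (n, 7, 40), (t, 21, 31), (t, 21, 39), (t, 25, 2), (t, 29, 12), (t, 34, 21), (t, 5, 1), (t, 7, 40), (w, 13, 15), (w, 24, 18), (z, 21, 31), (z, 21, 39), (z, 25, 2), (z, 29, 12), (z, 34, 21), (z, 5, 1), (z, 7, 40)}
Filtering on C = 31 leaves {(k, 21, 31), (n, 21, 31), (t, 21, 31), (z, 21, 31)}.
π[D, C, B]: project onto (D, C, B) → {(k, 31, 21), (n, 31, 21), (t, 31, 21), (z, 31, 21)}

{(k, 31, 21), (n, 31, 21), (t, 31, 21), (z, 31, 21)}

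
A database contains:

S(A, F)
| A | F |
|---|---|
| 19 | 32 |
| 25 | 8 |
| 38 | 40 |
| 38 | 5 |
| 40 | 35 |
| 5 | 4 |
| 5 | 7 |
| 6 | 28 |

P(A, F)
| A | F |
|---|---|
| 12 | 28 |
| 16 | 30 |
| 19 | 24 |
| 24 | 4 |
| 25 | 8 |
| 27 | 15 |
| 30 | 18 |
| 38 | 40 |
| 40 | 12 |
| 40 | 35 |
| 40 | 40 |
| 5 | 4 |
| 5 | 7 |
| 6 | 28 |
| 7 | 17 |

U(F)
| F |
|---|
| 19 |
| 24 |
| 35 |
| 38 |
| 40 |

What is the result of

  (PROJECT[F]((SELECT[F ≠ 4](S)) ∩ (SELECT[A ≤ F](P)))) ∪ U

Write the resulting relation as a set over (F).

Selection F ≠ 4: {(19, 32), (25, 8), (38, 40), (38, 5), (40, 35), (5, 7), (6, 28)}
Selection A ≤ F: {(12, 28), (16, 30), (19, 24), (38, 40), (40, 40), (5, 7), (6, 28), (7, 17)}
Set intersection of the two operands is {(38, 40), (5, 7), (6, 28)}.
π[F]: project onto (F) → {28, 40, 7}
Set union of the two operands is {19, 24, 28, 35, 38, 40, 7}.

{19, 24, 28, 35, 38, 40, 7}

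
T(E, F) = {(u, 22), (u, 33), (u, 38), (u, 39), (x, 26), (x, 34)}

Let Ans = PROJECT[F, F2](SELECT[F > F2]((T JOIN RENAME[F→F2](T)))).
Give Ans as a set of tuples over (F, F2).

{(33, 22), (34, 26), (38, 22), (38, 33), (39, 22), (39, 33), (39, 38)}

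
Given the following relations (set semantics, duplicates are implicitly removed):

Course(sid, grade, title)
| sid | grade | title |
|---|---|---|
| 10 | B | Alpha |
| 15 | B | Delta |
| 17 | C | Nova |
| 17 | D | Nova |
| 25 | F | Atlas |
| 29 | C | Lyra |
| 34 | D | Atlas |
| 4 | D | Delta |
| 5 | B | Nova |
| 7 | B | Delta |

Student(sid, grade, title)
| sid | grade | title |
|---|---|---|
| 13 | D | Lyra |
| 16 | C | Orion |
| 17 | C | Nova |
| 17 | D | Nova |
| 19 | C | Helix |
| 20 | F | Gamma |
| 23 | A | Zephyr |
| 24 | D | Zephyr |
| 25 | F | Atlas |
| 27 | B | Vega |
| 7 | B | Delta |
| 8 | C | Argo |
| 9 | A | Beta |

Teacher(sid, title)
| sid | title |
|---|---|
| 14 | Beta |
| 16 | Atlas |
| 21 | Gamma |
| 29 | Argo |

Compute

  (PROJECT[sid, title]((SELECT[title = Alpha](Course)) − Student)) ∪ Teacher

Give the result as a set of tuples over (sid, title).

Filtering on title = Alpha leaves {(10, B, Alpha)}.
Taking the difference: {(10, B, Alpha)}
π_{sid, title} gives {(10, Alpha)}.
Taking the union: {(10, Alpha), (14, Beta), (16, Atlas), (21, Gamma), (29, Argo)}

{(10, Alpha), (14, Beta), (16, Atlas), (21, Gamma), (29, Argo)}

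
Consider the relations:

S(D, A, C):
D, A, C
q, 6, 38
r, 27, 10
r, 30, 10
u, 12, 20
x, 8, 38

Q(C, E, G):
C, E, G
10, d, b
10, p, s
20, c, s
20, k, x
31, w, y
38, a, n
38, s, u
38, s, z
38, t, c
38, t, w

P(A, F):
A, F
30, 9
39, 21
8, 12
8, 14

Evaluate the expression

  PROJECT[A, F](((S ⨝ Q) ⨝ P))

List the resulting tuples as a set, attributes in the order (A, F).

{(30, 9), (8, 12), (8, 14)}

Natural join on C: {(q, 6, 38, a, n), (q, 6, 38, s, u), (q, 6, 38, s, z), (q, 6, 38, t, c), (q, 6, 38, t, w), (r, 27, 10, d, b), (r, 27, 10, p, s), (r, 30, 10, d, b), (r, 30, 10, p, s), (u, 12, 20, c, s), (u, 12, 20, k, x), (x, 8, 38, a, n), (x, 8, 38, s, u), (x, 8, 38, s, z), (x, 8, 38, t, c), (x, 8, 38, t, w)}
Natural join on A: {(r, 30, 10, d, b, 9), (r, 30, 10, p, s, 9), (x, 8, 38, a, n, 12), (x, 8, 38, a, n, 14), (x, 8, 38, s, u, 12), (x, 8, 38, s, u, 14), (x, 8, 38, s, z, 12), (x, 8, 38, s, z, 14), (x, 8, 38, t, c, 12), (x, 8, 38, t, c, 14), (x, 8, 38, t, w, 12), (x, 8, 38, t, w, 14)}
Keep only column(s) A, F (9 duplicate(s) eliminated): {(30, 9), (8, 12), (8, 14)}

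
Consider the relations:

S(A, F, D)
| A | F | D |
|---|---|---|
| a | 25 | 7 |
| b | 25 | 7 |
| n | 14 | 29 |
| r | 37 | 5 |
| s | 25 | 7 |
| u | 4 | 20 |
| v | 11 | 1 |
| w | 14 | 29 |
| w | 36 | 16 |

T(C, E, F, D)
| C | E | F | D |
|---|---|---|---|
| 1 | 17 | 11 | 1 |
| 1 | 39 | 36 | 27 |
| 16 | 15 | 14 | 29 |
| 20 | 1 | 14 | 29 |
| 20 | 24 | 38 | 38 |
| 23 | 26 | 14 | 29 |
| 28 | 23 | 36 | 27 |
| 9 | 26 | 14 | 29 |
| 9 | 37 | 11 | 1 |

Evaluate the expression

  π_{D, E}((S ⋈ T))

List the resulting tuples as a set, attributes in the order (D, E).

{(1, 17), (1, 37), (29, 1), (29, 15), (29, 26)}

Joining S and T on F, D yields {(n, 14, 29, 16, 15), (n, 14, 29, 20, 1), (n, 14, 29, 23, 26), (n, 14, 29, 9, 26), (v, 11, 1, 1, 17), (v, 11, 1, 9, 37), (w, 14, 29, 16, 15), (w, 14, 29, 20, 1), (w, 14, 29, 23, 26), (w, 14, 29, 9, 26)}.
Keep only column(s) D, E (5 duplicate(s) eliminated): {(1, 17), (1, 37), (29, 1), (29, 15), (29, 26)}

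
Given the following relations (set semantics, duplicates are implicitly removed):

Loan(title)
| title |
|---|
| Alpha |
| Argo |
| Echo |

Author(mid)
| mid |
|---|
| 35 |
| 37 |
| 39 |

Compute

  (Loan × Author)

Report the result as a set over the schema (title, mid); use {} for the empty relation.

{(Alpha, 35), (Alpha, 37), (Alpha, 39), (Argo, 35), (Argo, 37), (Argo, 39), (Echo, 35), (Echo, 37), (Echo, 39)}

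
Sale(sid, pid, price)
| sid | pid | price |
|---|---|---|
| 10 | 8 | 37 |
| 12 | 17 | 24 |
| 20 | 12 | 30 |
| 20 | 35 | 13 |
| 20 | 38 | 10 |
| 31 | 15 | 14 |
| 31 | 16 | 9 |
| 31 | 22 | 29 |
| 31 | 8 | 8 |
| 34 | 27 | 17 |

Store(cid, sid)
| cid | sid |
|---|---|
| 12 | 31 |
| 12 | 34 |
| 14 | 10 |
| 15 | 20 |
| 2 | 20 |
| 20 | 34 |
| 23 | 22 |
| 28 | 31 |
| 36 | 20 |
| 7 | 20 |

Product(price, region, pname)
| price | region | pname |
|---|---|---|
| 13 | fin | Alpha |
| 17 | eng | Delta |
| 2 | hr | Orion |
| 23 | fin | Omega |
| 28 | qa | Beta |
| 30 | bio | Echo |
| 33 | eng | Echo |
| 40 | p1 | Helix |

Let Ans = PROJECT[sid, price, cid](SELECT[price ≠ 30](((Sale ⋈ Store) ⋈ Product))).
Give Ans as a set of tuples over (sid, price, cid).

Sale ⋈ Store (natural join on sid): {(10, 8, 37, 14), (20, 12, 30, 15), (20, 12, 30, 2), (20, 12, 30, 36), (20, 12, 30, 7), (20, 35, 13, 15), (20, 35, 13, 2), (20, 35, 13, 36), (20, 35, 13, 7), (20, 38, 10, 15), (20, 38, 10, 2), (20, 38, 10, 36), (20, 38, 10, 7), (31, 15, 14, 12), (31, 15, 14, 28), (31, 16, 9, 12), (31, 16, 9, 28), (31, 22, 29, 12), (31, 22, 29, 28), (31, 8, 8, 12), (31, 8, 8, 28), (34, 27, 17, 12), (34, 27, 17, 20)}
(Sale ⋈ Store) ⋈ Product (natural join on price): {(20, 12, 30, 15, bio, Echo), (20, 12, 30, 2, bio, Echo), (20, 12, 30, 36, bio, Echo), (20, 12, 30, 7, bio, Echo), (20, 35, 13, 15, fin, Alpha), (20, 35, 13, 2, fin, Alpha), (20, 35, 13, 36, fin, Alpha), (20, 35, 13, 7, fin, Alpha), (34, 27, 17, 12, eng, Delta), (34, 27, 17, 20, eng, Delta)}
Filtering on price ≠ 30 leaves {(20, 35, 13, 15, fin, Alpha), (20, 35, 13, 2, fin, Alpha), (20, 35, 13, 36, fin, Alpha), (20, 35, 13, 7, fin, Alpha), (34, 27, 17, 12, eng, Delta), (34, 27, 17, 20, eng, Delta)}.
π_{sid, price, cid} gives {(20, 13, 15), (20, 13, 2), (20, 13, 36), (20, 13, 7), (34, 17, 12), (34, 17, 20)}.

{(20, 13, 15), (20, 13, 2), (20, 13, 36), (20, 13, 7), (34, 17, 12), (34, 17, 20)}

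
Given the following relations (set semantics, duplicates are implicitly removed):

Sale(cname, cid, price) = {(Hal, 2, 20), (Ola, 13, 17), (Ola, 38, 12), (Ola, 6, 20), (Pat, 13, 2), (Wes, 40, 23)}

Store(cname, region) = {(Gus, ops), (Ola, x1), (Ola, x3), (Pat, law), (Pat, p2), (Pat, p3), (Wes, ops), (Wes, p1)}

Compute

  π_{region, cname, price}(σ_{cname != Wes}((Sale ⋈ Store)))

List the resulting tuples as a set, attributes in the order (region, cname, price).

Sale ⋈ Store (natural join on cname): {(Ola, 13, 17, x1), (Ola, 13, 17, x3), (Ola, 38, 12, x1), (Ola, 38, 12, x3), (Ola, 6, 20, x1), (Ola, 6, 20, x3), (Pat, 13, 2, law), (Pat, 13, 2, p2), (Pat, 13, 2, p3), (Wes, 40, 23, ops), (Wes, 40, 23, p1)}
Apply σ_{cname != Wes}; surviving tuples: {(Ola, 13, 17, x1), (Ola, 13, 17, x3), (Ola, 38, 12, x1), (Ola, 38, 12, x3), (Ola, 6, 20, x1), (Ola, 6, 20, x3), (Pat, 13, 2, law), (Pat, 13, 2, p2), (Pat, 13, 2, p3)}
Keep only column(s) region, cname, price: {(law, Pat, 2), (p2, Pat, 2), (p3, Pat, 2), (x1, Ola, 12), (x1, Ola, 17), (x1, Ola, 20), (x3, Ola, 12), (x3, Ola, 17), (x3, Ola, 20)}

{(law, Pat, 2), (p2, Pat, 2), (p3, Pat, 2), (x1, Ola, 12), (x1, Ola, 17), (x1, Ola, 20), (x3, Ola, 12), (x3, Ola, 17), (x3, Ola, 20)}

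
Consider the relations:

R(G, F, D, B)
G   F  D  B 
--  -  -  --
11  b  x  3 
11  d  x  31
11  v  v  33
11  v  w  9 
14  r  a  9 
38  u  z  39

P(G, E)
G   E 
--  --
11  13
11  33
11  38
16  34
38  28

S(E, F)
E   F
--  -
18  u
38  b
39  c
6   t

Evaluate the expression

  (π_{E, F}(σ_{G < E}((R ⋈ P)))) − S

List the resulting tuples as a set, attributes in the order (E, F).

{(13, b), (13, d), (13, v), (33, b), (33, d), (33, v), (38, d), (38, v)}

Joining R and P on G yields {(11, b, x, 3, 13), (11, b, x, 3, 33), (11, b, x, 3, 38), (11, d, x, 31, 13), (11, d, x, 31, 33), (11, d, x, 31, 38), (11, v, v, 33, 13), (11, v, v, 33, 33), (11, v, v, 33, 38), (11, v, w, 9, 13), (11, v, w, 9, 33), (11, v, w, 9, 38), (38, u, z, 39, 28)}.
Filtering on G < E leaves {(11, b, x, 3, 13), (11, b, x, 3, 33), (11, b, x, 3, 38), (11, d, x, 31, 13), (11, d, x, 31, 33), (11, d, x, 31, 38), (11, v, v, 33, 13), (11, v, v, 33, 33), (11, v, v, 33, 38), (11, v, w, 9, 13), (11, v, w, 9, 33), (11, v, w, 9, 38)}.
Keep only column(s) E, F (3 duplicate(s) eliminated): {(13, b), (13, d), (13, v), (33, b), (33, d), (33, v), (38, b), (38, d), (38, v)}
Set difference of the two operands is {(13, b), (13, d), (13, v), (33, b), (33, d), (33, v), (38, d), (38, v)}.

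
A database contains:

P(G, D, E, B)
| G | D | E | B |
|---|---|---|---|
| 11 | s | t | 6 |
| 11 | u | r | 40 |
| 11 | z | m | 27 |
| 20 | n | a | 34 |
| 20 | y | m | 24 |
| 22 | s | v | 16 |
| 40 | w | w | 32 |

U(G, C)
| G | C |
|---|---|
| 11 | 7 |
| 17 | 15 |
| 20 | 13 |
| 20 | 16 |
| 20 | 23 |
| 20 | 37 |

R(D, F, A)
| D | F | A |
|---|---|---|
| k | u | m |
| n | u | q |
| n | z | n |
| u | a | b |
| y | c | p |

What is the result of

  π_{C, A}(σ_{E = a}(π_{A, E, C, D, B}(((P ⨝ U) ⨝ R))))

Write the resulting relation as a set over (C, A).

Natural join on G: {(11, s, t, 6, 7), (11, u, r, 40, 7), (11, z, m, 27, 7), (20, n, a, 34, 13), (20, n, a, 34, 16), (20, n, a, 34, 23), (20, n, a, 34, 37), (20, y, m, 24, 13), (20, y, m, 24, 16), (20, y, m, 24, 23), (20, y, m, 24, 37)}
Natural join on D: {(11, u, r, 40, 7, a, b), (20, n, a, 34, 13, u, q), (20, n, a, 34, 13, z, n), (20, n, a, 34, 16, u, q), (20, n, a, 34, 16, z, n), (20, n, a, 34, 23, u, q), (20, n, a, 34, 23, z, n), (20, n, a, 34, 37, u, q), (20, n, a, 34, 37, z, n), (20, y, m, 24, 13, c, p), (20, y, m, 24, 16, c, p), (20, y, m, 24, 23, c, p), (20, y, m, 24, 37, c, p)}
Keep only column(s) A, E, C, D, B: {(b, r, 7, u, 40), (n, a, 13, n, 34), (n, a, 16, n, 34), (n, a, 23, n, 34), (n, a, 37, n, 34), (p, m, 13, y, 24), (p, m, 16, y, 24), (p, m, 23, y, 24), (p, m, 37, y, 24), (q, a, 13, n, 34), (q, a, 16, n, 34), (q, a, 23, n, 34), (q, a, 37, n, 34)}
σ[E = a]: keep tuples satisfying E = a → {(n, a, 13, n, 34), (n, a, 16, n, 34), (n, a, 23, n, 34), (n, a, 37, n, 34), (q, a, 13, n, 34), (q, a, 16, n, 34), (q, a, 23, n, 34), (q, a, 37, n, 34)}
Keep only column(s) C, A: {(13, n), (13, q), (16, n), (16, q), (23, n), (23, q), (37, n), (37, q)}

{(13, n), (13, q), (16, n), (16, q), (23, n), (23, q), (37, n), (37, q)}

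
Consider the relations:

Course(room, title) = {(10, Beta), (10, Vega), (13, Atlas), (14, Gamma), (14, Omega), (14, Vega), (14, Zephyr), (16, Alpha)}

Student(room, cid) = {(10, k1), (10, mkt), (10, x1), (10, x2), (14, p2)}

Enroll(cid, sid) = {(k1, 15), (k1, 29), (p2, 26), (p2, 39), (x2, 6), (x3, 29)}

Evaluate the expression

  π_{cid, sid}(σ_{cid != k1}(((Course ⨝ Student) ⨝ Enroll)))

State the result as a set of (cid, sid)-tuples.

{(p2, 26), (p2, 39), (x2, 6)}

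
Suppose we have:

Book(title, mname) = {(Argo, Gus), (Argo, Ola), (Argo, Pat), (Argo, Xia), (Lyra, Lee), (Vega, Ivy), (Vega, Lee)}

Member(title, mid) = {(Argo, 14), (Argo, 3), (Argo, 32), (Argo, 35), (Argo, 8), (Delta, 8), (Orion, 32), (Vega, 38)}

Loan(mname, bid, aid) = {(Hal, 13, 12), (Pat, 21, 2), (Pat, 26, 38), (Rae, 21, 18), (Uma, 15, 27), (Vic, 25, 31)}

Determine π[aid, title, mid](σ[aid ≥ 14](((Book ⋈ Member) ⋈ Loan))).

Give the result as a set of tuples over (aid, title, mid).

Natural join on title: {(Argo, Gus, 14), (Argo, Gus, 3), (Argo, Gus, 32), (Argo, Gus, 35), (Argo, Gus, 8), (Argo, Ola, 14), (Argo, Ola, 3), (Argo, Ola, 32), (Argo, Ola, 35), (Argo, Ola, 8), (Argo, Pat, 14), (Argo, Pat, 3), (Argo, Pat, 32), (Argo, Pat, 35), (Argo, Pat, 8), (Argo, Xia, 14), (Argo, Xia, 3), (Argo, Xia, 32), (Argo, Xia, 35), (Argo, Xia, 8), (Vega, Ivy, 38), (Vega, Lee, 38)}
Natural join on mname: {(Argo, Pat, 14, 21, 2), (Argo, Pat, 14, 26, 38), (Argo, Pat, 3, 21, 2), (Argo, Pat, 3, 26, 38), (Argo, Pat, 32, 21, 2), (Argo, Pat, 32, 26, 38), (Argo, Pat, 35, 21, 2), (Argo, Pat, 35, 26, 38), (Argo, Pat, 8, 21, 2), (Argo, Pat, 8, 26, 38)}
Apply σ_{aid ≥ 14}; surviving tuples: {(Argo, Pat, 14, 26, 38), (Argo, Pat, 3, 26, 38), (Argo, Pat, 32, 26, 38), (Argo, Pat, 35, 26, 38), (Argo, Pat, 8, 26, 38)}
π_{aid, title, mid} gives {(38, Argo, 14), (38, Argo, 3), (38, Argo, 32), (38, Argo, 35), (38, Argo, 8)}.

{(38, Argo, 14), (38, Argo, 3), (38, Argo, 32), (38, Argo, 35), (38, Argo, 8)}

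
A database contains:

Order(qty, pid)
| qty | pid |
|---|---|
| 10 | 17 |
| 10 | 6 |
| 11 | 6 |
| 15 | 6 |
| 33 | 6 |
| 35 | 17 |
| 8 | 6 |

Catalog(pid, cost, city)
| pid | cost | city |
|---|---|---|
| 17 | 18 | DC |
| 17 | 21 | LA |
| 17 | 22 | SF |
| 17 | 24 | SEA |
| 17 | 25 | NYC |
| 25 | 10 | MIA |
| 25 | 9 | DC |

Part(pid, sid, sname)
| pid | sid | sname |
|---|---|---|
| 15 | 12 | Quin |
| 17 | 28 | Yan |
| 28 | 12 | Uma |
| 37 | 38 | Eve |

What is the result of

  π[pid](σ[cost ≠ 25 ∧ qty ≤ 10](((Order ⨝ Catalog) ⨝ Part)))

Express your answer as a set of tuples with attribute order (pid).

{17}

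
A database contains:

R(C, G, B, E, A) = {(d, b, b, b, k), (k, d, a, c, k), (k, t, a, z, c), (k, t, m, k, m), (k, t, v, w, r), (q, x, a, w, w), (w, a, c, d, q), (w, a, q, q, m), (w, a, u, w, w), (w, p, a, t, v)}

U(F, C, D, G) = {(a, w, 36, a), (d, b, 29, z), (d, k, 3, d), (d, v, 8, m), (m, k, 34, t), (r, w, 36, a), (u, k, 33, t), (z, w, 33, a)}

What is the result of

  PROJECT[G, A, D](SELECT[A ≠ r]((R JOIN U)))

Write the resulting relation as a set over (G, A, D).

{(a, m, 33), (a, m, 36), (a, q, 33), (a, q, 36), (a, w, 33), (a, w, 36), (d, k, 3), (t, c, 33), (t, c, 34), (t, m, 33), (t, m, 34)}

Natural join on C, G: {(k, d, a, c, k, d, 3), (k, t, a, z, c, m, 34), (k, t, a, z, c, u, 33), (k, t, m, k, m, m, 34), (k, t, m, k, m, u, 33), (k, t, v, w, r, m, 34), (k, t, v, w, r, u, 33), (w, a, c, d, q, a, 36), (w, a, c, d, q, r, 36), (w, a, c, d, q, z, 33), (w, a, q, q, m, a, 36), (w, a, q, q, m, r, 36), (w, a, q, q, m, z, 33), (w, a, u, w, w, a, 36), (w, a, u, w, w, r, 36), (w, a, u, w, w, z, 33)}
σ[A ≠ r]: keep tuples satisfying A ≠ r → {(k, d, a, c, k, d, 3), (k, t, a, z, c, m, 34), (k, t, a, z, c, u, 33), (k, t, m, k, m, m, 34), (k, t, m, k, m, u, 33), (w, a, c, d, q, a, 36), (w, a, c, d, q, r, 36), (w, a, c, d, q, z, 33), (w, a, q, q, m, a, 36), (w, a, q, q, m, r, 36), (w, a, q, q, m, z, 33), (w, a, u, w, w, a, 36), (w, a, u, w, w, r, 36), (w, a, u, w, w, z, 33)}
Projecting to G, A, D (3 duplicate(s) eliminated): {(a, m, 33), (a, m, 36), (a, q, 33), (a, q, 36), (a, w, 33), (a, w, 36), (d, k, 3), (t, c, 33), (t, c, 34), (t, m, 33), (t, m, 34)}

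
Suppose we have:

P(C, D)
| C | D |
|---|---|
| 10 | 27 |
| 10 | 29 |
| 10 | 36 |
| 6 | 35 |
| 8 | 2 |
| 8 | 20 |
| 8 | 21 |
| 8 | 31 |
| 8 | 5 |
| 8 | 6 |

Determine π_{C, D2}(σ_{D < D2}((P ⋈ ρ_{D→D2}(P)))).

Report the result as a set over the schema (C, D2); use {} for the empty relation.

ρ[D→D2]: schema becomes (C, D2); tuples unchanged.
P ⋈ ρ_{D→D2}(P) (natural join on C): {(10, 27, 27), (10, 27, 29), (10, 27, 36), (10, 29, 27), (10, 29, 29), (10, 29, 36), (10, 36, 27), (10, 36, 29), (10, 36, 36), (6, 35, 35), (8, 2, 2), (8, 2, 20), (8, 2, 21), (8, 2, 31), (8, 2, 5), (8, 2, 6), (8, 20, 2), (8, 20, 20), (8, 20, 21), (8, 20, 31), (8, 20, 5), (8, 20, 6), (8, 21, 2), (8, 21, 20), (8, 21, 21), (8, 21, 31), (8, 21, 5), (8, 21, 6), (8, 31, 2), (8, 31, 20), (8, 31, 21), (8, 31, 31), (8, 31, 5), (8, 31, 6), (8, 5, 2), (8, 5, 20), (8, 5, 21), (8, 5, 31), (8, 5, 5), (8, 5, 6), (8, 6, 2), (8, 6, 20), (8, 6, 21), (8, 6, 31), (8, 6, 5), (8, 6, 6)}
σ[D < D2]: keep tuples satisfying D < D2 → {(10, 27, 29), (10, 27, 36), (10, 29, 36), (8, 2, 20), (8, 2, 21), (8, 2, 31), (8, 2, 5), (8, 2, 6), (8, 20, 21), (8, 20, 31), (8, 21, 31), (8, 5, 20), (8, 5, 21), (8, 5, 31), (8, 5, 6), (8, 6, 20), (8, 6, 21), (8, 6, 31)}
Projecting to C, D2 (11 duplicate(s) eliminated): {(10, 29), (10, 36), (8, 20), (8, 21), (8, 31), (8, 5), (8, 6)}

{(10, 29), (10, 36), (8, 20), (8, 21), (8, 31), (8, 5), (8, 6)}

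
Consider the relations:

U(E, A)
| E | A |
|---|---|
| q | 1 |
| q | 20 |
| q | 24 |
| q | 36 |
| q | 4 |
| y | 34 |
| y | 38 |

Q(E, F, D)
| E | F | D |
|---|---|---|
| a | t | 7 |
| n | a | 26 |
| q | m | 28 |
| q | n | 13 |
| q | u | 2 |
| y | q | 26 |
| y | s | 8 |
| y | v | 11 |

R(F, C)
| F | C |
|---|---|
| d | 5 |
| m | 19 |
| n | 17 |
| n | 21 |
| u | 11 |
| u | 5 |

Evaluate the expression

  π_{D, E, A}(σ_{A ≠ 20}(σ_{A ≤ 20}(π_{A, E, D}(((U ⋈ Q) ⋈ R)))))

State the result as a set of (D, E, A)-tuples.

{(13, q, 1), (13, q, 4), (2, q, 1), (2, q, 4), (28, q, 1), (28, q, 4)}

Joining U and Q on E yields {(q, 1, m, 28), (q, 1, n, 13), (q, 1, u, 2), (q, 20, m, 28), (q, 20, n, 13), (q, 20, u, 2), (q, 24, m, 28), (q, 24, n, 13), (q, 24, u, 2), (q, 36, m, 28), (q, 36, n, 13), (q, 36, u, 2), (q, 4, m, 28), (q, 4, n, 13), (q, 4, u, 2), (y, 34, q, 26), (y, 34, s, 8), (y, 34, v, 11), (y, 38, q, 26), (y, 38, s, 8), (y, 38, v, 11)}.
Joining (U ⋈ Q) and R on F yields {(q, 1, m, 28, 19), (q, 1, n, 13, 17), (q, 1, n, 13, 21), (q, 1, u, 2, 11), (q, 1, u, 2, 5), (q, 20, m, 28, 19), (q, 20, n, 13, 17), (q, 20, n, 13, 21), (q, 20, u, 2, 11), (q, 20, u, 2, 5), (q, 24, m, 28, 19), (q, 24, n, 13, 17), (q, 24, n, 13, 21), (q, 24, u, 2, 11), (q, 24, u, 2, 5), (q, 36, m, 28, 19), (q, 36, n, 13, 17), (q, 36, n, 13, 21), (q, 36, u, 2, 11), (q, 36, u, 2, 5), (q, 4, m, 28, 19), (q, 4, n, 13, 17), (q, 4, n, 13, 21), (q, 4, u, 2, 11), (q, 4, u, 2, 5)}.
π[A, E, D]: project onto (A, E, D) (10 duplicate(s) eliminated) → {(1, q, 13), (1, q, 2), (1, q, 28), (20, q, 13), (20, q, 2), (20, q, 28), (24, q, 13), (24, q, 2), (24, q, 28), (36, q, 13), (36, q, 2), (36, q, 28), (4, q, 13), (4, q, 2), (4, q, 28)}
Filtering on A ≤ 20 leaves {(1, q, 13), (1, q, 2), (1, q, 28), (20, q, 13), (20, q, 2), (20, q, 28), (4, q, 13), (4, q, 2), (4, q, 28)}.
Filtering on A ≠ 20 leaves {(1, q, 13), (1, q, 2), (1, q, 28), (4, q, 13), (4, q, 2), (4, q, 28)}.
π[D, E, A]: project onto (D, E, A) → {(13, q, 1), (13, q, 4), (2, q, 1), (2, q, 4), (28, q, 1), (28, q, 4)}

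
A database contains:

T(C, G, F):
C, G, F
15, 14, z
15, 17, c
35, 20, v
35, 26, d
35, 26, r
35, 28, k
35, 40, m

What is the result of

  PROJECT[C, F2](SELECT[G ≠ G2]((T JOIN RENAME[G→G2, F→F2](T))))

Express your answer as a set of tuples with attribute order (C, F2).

{(15, c), (15, z), (35, d), (35, k), (35, m), (35, r), (35, v)}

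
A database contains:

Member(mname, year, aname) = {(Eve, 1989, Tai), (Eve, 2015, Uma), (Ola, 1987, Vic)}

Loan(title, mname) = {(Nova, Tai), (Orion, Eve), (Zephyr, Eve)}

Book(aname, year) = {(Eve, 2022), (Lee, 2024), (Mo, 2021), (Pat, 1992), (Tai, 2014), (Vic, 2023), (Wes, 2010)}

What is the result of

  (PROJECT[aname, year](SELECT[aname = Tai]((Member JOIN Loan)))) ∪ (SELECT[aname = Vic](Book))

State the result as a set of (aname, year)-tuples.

{(Tai, 1989), (Vic, 2023)}

Joining Member and Loan on mname yields {(Eve, 1989, Tai, Orion), (Eve, 1989, Tai, Zephyr), (Eve, 2015, Uma, Orion), (Eve, 2015, Uma, Zephyr)}.
Apply σ_{aname = Tai}; surviving tuples: {(Eve, 1989, Tai, Orion), (Eve, 1989, Tai, Zephyr)}
π_{aname, year} gives {(Tai, 1989)} (1 duplicate(s) eliminated).
Apply σ_{aname = Vic}; surviving tuples: {(Vic, 2023)}
Set union of the two operands is {(Tai, 1989), (Vic, 2023)}.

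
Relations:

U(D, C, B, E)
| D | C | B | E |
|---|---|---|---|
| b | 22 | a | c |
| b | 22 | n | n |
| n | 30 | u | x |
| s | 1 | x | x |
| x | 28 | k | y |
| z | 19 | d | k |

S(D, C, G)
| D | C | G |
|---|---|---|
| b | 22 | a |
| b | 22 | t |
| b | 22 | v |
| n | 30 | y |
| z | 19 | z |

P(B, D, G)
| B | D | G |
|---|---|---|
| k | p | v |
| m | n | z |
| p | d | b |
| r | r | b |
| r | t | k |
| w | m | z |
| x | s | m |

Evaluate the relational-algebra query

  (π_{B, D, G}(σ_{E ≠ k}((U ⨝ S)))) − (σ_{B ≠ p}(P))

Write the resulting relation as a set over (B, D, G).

Joining U and S on D, C yields {(b, 22, a, c, a), (b, 22, a, c, t), (b, 22, a, c, v), (b, 22, n, n, a), (b, 22, n, n, t), (b, 22, n, n, v), (n, 30, u, x, y), (z, 19, d, k, z)}.
Apply σ_{E ≠ k}; surviving tuples: {(b, 22, a, c, a), (b, 22, a, c, t), (b, 22, a, c, v), (b, 22, n, n, a), (b, 22, n, n, t), (b, 22, n, n, v), (n, 30, u, x, y)}
Projecting to B, D, G: {(a, b, a), (a, b, t), (a, b, v), (n, b, a), (n, b, t), (n, b, v), (u, n, y)}
Apply σ_{B ≠ p}; surviving tuples: {(k, p, v), (m, n, z), (r, r, b), (r, t, k), (w, m, z), (x, s, m)}
Set difference of the two operands is {(a, b, a), (a, b, t), (a, b, v), (n, b, a), (n, b, t), (n, b, v), (u, n, y)}.

{(a, b, a), (a, b, t), (a, b, v), (n, b, a), (n, b, t), (n, b, v), (u, n, y)}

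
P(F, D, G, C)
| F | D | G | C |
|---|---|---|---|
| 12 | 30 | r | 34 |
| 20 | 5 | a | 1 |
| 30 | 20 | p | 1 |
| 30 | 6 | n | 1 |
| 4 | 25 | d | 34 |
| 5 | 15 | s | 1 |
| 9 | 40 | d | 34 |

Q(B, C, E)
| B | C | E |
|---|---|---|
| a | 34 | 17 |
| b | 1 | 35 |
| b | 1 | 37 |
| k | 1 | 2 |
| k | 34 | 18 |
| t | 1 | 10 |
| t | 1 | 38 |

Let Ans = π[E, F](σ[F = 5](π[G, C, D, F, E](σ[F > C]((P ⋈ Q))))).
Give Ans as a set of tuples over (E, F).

Joining P and Q on C yields {(12, 30, r, 34, a, 17), (12, 30, r, 34, k, 18), (20, 5, a, 1, b, 35), (20, 5, a, 1, b, 37), (20, 5, a, 1, k, 2), (20, 5, a, 1, t, 10), (20, 5, a, 1, t, 38), (30, 20, p, 1, b, 35), (30, 20, p, 1, b, 37), (30, 20, p, 1, k, 2), (30, 20, p, 1, t, 10), (30, 20, p, 1, t, 38), (30, 6, n, 1, b, 35), (30, 6, n, 1, b, 37), (30, 6, n, 1, k, 2), (30, 6, n, 1, t, 10), (30, 6, n, 1, t, 38), (4, 25, d, 34, a, 17), (4, 25, d, 34, k, 18), (5, 15, s, 1, b, 35), (5, 15, s, 1, b, 37), (5, 15, s, 1, k, 2), (5, 15, s, 1, t, 10), (5, 15, s, 1, t, 38), (9, 40, d, 34, a, 17), (9, 40, d, 34, k, 18)}.
Selection F > C: {(20, 5, a, 1, b, 35), (20, 5, a, 1, b, 37), (20, 5, a, 1, k, 2), (20, 5, a, 1, t, 10), (20, 5, a, 1, t, 38), (30, 20, p, 1, b, 35), (30, 20, p, 1, b, 37), (30, 20, p, 1, k, 2), (30, 20, p, 1, t, 10), (30, 20, p, 1, t, 38), (30, 6, n, 1, b, 35), (30, 6, n, 1, b, 37), (30, 6, n, 1, k, 2), (30, 6, n, 1, t, 10), (30, 6, n, 1, t, 38), (5, 15, s, 1, b, 35), (5, 15, s, 1, b, 37), (5, 15, s, 1, k, 2), (5, 15, s, 1, t, 10), (5, 15, s, 1, t, 38)}
Keep only column(s) G, C, D, F, E: {(a, 1, 5, 20, 10), (a, 1, 5, 20, 2), (a, 1, 5, 20, 35), (a, 1, 5, 20, 37), (a, 1, 5, 20, 38), (n, 1, 6, 30, 10), (n, 1, 6, 30, 2), (n, 1, 6, 30, 35), (n, 1, 6, 30, 37), (n, 1, 6, 30, 38), (p, 1, 20, 30, 10), (p, 1, 20, 30, 2), (p, 1, 20, 30, 35), (p, 1, 20, 30, 37), (p, 1, 20, 30, 38), (s, 1, 15, 5, 10), (s, 1, 15, 5, 2), (s, 1, 15, 5, 35), (s, 1, 15, 5, 37), (s, 1, 15, 5, 38)}
Selection F = 5: {(s, 1, 15, 5, 10), (s, 1, 15, 5, 2), (s, 1, 15, 5, 35), (s, 1, 15, 5, 37), (s, 1, 15, 5, 38)}
Keep only column(s) E, F: {(10, 5), (2, 5), (35, 5), (37, 5), (38, 5)}

{(10, 5), (2, 5), (35, 5), (37, 5), (38, 5)}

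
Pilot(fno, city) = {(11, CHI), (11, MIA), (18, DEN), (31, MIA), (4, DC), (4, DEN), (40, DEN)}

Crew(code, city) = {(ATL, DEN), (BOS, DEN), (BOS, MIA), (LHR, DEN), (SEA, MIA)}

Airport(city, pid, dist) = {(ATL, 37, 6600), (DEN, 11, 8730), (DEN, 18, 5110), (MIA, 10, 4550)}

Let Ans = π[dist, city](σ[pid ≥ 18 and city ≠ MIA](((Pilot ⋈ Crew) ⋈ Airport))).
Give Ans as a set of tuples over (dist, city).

{(5110, DEN)}

Pilot ⋈ Crew (natural join on city): {(11, MIA, BOS), (11, MIA, SEA), (18, DEN, ATL), (18, DEN, BOS), (18, DEN, LHR), (31, MIA, BOS), (31, MIA, SEA), (4, DEN, ATL), (4, DEN, BOS), (4, DEN, LHR), (40, DEN, ATL), (40, DEN, BOS), (40, DEN, LHR)}
(Pilot ⋈ Crew) ⋈ Airport (natural join on city): {(11, MIA, BOS, 10, 4550), (11, MIA, SEA, 10, 4550), (18, DEN, ATL, 11, 8730), (18, DEN, ATL, 18, 5110), (18, DEN, BOS, 11, 8730), (18, DEN, BOS, 18, 5110), (18, DEN, LHR, 11, 8730), (18, DEN, LHR, 18, 5110), (31, MIA, BOS, 10, 4550), (31, MIA, SEA, 10, 4550), (4, DEN, ATL, 11, 8730), (4, DEN, ATL, 18, 5110), (4, DEN, BOS, 11, 8730), (4, DEN, BOS, 18, 5110), (4, DEN, LHR, 11, 8730), (4, DEN, LHR, 18, 5110), (40, DEN, ATL, 11, 8730), (40, DEN, ATL, 18, 5110), (40, DEN, BOS, 11, 8730), (40, DEN, BOS, 18, 5110), (40, DEN, LHR, 11, 8730), (40, DEN, LHR, 18, 5110)}
Apply σ_{pid ≥ 18 and city ≠ MIA}; surviving tuples: {(18, DEN, ATL, 18, 5110), (18, DEN, BOS, 18, 5110), (18, DEN, LHR, 18, 5110), (4, DEN, ATL, 18, 5110), (4, DEN, BOS, 18, 5110), (4, DEN, LHR, 18, 5110), (40, DEN, ATL, 18, 5110), (40, DEN, BOS, 18, 5110), (40, DEN, LHR, 18, 5110)}
π[dist, city]: project onto (dist, city) (8 duplicate(s) eliminated) → {(5110, DEN)}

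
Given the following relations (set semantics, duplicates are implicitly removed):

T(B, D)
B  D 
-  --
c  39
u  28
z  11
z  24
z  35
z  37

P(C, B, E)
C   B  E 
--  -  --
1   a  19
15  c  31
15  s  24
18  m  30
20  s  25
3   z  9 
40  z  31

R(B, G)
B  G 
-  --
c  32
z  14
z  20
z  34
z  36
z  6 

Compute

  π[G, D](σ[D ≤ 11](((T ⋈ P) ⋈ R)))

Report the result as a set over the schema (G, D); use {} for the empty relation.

{(14, 11), (20, 11), (34, 11), (36, 11), (6, 11)}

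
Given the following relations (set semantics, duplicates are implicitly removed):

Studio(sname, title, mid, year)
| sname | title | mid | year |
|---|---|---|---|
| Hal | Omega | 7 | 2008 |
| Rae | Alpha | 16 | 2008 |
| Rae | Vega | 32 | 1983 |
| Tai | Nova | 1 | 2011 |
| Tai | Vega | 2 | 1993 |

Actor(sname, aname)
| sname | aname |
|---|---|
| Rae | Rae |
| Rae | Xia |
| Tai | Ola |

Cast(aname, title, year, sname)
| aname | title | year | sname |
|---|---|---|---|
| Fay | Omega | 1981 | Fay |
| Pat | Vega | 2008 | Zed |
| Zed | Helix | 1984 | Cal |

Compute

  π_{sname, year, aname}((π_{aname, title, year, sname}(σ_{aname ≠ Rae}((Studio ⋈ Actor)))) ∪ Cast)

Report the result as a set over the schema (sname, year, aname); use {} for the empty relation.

{(Cal, 1984, Zed), (Fay, 1981, Fay), (Rae, 1983, Xia), (Rae, 2008, Xia), (Tai, 1993, Ola), (Tai, 2011, Ola), (Zed, 2008, Pat)}

Natural join on sname: {(Rae, Alpha, 16, 2008, Rae), (Rae, Alpha, 16, 2008, Xia), (Rae, Vega, 32, 1983, Rae), (Rae, Vega, 32, 1983, Xia), (Tai, Nova, 1, 2011, Ola), (Tai, Vega, 2, 1993, Ola)}
Selection aname ≠ Rae: {(Rae, Alpha, 16, 2008, Xia), (Rae, Vega, 32, 1983, Xia), (Tai, Nova, 1, 2011, Ola), (Tai, Vega, 2, 1993, Ola)}
π_{aname, title, year, sname} gives {(Ola, Nova, 2011, Tai), (Ola, Vega, 1993, Tai), (Xia, Alpha, 2008, Rae), (Xia, Vega, 1983, Rae)}.
Taking the union: {(Fay, Omega, 1981, Fay), (Ola, Nova, 2011, Tai), (Ola, Vega, 1993, Tai), (Pat, Vega, 2008, Zed), (Xia, Alpha, 2008, Rae), (Xia, Vega, 1983, Rae), (Zed, Helix, 1984, Cal)}
π_{sname, year, aname} gives {(Cal, 1984, Zed), (Fay, 1981, Fay), (Rae, 1983, Xia), (Rae, 2008, Xia), (Tai, 1993, Ola), (Tai, 2011, Ola), (Zed, 2008, Pat)}.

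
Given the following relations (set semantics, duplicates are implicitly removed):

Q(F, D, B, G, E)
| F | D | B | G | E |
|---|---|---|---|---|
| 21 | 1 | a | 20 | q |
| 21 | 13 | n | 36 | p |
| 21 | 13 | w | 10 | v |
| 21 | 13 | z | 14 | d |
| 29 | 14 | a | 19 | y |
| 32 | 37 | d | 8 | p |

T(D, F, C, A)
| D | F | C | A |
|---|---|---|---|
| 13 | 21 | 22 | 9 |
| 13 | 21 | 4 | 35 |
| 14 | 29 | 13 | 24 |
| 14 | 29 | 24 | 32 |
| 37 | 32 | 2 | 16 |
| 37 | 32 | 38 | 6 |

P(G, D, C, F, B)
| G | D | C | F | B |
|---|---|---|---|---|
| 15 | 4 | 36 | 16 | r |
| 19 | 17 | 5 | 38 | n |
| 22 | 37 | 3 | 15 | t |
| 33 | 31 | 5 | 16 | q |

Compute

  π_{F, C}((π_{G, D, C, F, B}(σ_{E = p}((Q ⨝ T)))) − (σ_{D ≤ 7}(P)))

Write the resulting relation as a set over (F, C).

Q ⋈ T (natural join on F, D): {(21, 13, n, 36, p, 22, 9), (21, 13, n, 36, p, 4, 35), (21, 13, w, 10, v, 22, 9), (21, 13, w, 10, v, 4, 35), (21, 13, z, 14, d, 22, 9), (21, 13, z, 14, d, 4, 35), (29, 14, a, 19, y, 13, 24), (29, 14, a, 19, y, 24, 32), (32, 37, d, 8, p, 2, 16), (32, 37, d, 8, p, 38, 6)}
Apply σ_{E = p}; surviving tuples: {(21, 13, n, 36, p, 22, 9), (21, 13, n, 36, p, 4, 35), (32, 37, d, 8, p, 2, 16), (32, 37, d, 8, p, 38, 6)}
Keep only column(s) G, D, C, F, B: {(36, 13, 22, 21, n), (36, 13, 4, 21, n), (8, 37, 2, 32, d), (8, 37, 38, 32, d)}
Apply σ_{D ≤ 7}; surviving tuples: {(15, 4, 36, 16, r)}
Taking the difference: {(36, 13, 22, 21, n), (36, 13, 4, 21, n), (8, 37, 2, 32, d), (8, 37, 38, 32, d)}
Keep only column(s) F, C: {(21, 22), (21, 4), (32, 2), (32, 38)}

{(21, 22), (21, 4), (32, 2), (32, 38)}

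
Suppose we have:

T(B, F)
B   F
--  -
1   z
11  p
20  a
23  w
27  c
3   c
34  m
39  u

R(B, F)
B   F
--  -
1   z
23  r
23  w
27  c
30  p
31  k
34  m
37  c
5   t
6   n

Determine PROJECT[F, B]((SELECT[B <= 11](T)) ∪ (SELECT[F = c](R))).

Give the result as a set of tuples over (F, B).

{(c, 27), (c, 3), (c, 37), (p, 11), (z, 1)}

Selection B <= 11: {(1, z), (11, p), (3, c)}
Selection F = c: {(27, c), (37, c)}
Set union of the two operands is {(1, z), (11, p), (27, c), (3, c), (37, c)}.
Projecting to F, B: {(c, 27), (c, 3), (c, 37), (p, 11), (z, 1)}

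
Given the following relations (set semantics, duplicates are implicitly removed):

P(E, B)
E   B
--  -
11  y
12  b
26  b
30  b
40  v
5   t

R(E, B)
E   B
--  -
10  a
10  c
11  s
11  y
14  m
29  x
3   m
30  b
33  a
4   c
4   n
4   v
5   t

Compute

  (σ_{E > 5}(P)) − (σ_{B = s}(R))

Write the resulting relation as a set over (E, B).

{(11, y), (12, b), (26, b), (30, b), (40, v)}

Filtering on E > 5 leaves {(11, y), (12, b), (26, b), (30, b), (40, v)}.
Filtering on B = s leaves {(11, s)}.
Taking the difference: {(11, y), (12, b), (26, b), (30, b), (40, v)}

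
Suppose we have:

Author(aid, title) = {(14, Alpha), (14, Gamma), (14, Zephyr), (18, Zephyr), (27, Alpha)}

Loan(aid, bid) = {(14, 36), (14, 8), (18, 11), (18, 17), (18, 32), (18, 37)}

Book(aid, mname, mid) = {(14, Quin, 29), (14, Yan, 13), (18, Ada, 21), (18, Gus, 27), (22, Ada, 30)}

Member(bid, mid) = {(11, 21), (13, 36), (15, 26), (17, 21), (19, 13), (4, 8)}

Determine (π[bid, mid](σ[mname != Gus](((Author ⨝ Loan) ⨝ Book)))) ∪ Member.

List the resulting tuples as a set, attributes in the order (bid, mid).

Author ⋈ Loan (natural join on aid): {(14, Alpha, 36), (14, Alpha, 8), (14, Gamma, 36), (14, Gamma, 8), (14, Zephyr, 36), (14, Zephyr, 8), (18, Zephyr, 11), (18, Zephyr, 17), (18, Zephyr, 32), (18, Zephyr, 37)}
(Author ⨝ Loan) ⋈ Book (natural join on aid): {(14, Alpha, 36, Quin, 29), (14, Alpha, 36, Yan, 13), (14, Alpha, 8, Quin, 29), (14, Alpha, 8, Yan, 13), (14, Gamma, 36, Quin, 29), (14, Gamma, 36, Yan, 13), (14, Gamma, 8, Quin, 29), (14, Gamma, 8, Yan, 13), (14, Zephyr, 36, Quin, 29), (14, Zephyr, 36, Yan, 13), (14, Zephyr, 8, Quin, 29), (14, Zephyr, 8, Yan, 13), (18, Zephyr, 11, Ada, 21), (18, Zephyr, 11, Gus, 27), (18, Zephyr, 17, Ada, 21), (18, Zephyr, 17, Gus, 27), (18, Zephyr, 32, Ada, 21), (18, Zephyr, 32, Gus, 27), (18, Zephyr, 37, Ada, 21), (18, Zephyr, 37, Gus, 27)}
σ[mname != Gus]: keep tuples satisfying mname != Gus → {(14, Alpha, 36, Quin, 29), (14, Alpha, 36, Yan, 13), (14, Alpha, 8, Quin, 29), (14, Alpha, 8, Yan, 13), (14, Gamma, 36, Quin, 29), (14, Gamma, 36, Yan, 13), (14, Gamma, 8, Quin, 29), (14, Gamma, 8, Yan, 13), (14, Zephyr, 36, Quin, 29), (14, Zephyr, 36, Yan, 13), (14, Zephyr, 8, Quin, 29), (14, Zephyr, 8, Yan, 13), (18, Zephyr, 11, Ada, 21), (18, Zephyr, 17, Ada, 21), (18, Zephyr, 32, Ada, 21), (18, Zephyr, 37, Ada, 21)}
π_{bid, mid} gives {(11, 21), (17, 21), (32, 21), (36, 13), (36, 29), (37, 21), (8, 13), (8, 29)} (8 duplicate(s) eliminated).
Set union of the two operands is {(11, 21), (13, 36), (15, 26), (17, 21), (19, 13), (32, 21), (36, 13), (36, 29), (37, 21), (4, 8), (8, 13), (8, 29)}.

{(11, 21), (13, 36), (15, 26), (17, 21), (19, 13), (32, 21), (36, 13), (36, 29), (37, 21), (4, 8), (8, 13), (8, 29)}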